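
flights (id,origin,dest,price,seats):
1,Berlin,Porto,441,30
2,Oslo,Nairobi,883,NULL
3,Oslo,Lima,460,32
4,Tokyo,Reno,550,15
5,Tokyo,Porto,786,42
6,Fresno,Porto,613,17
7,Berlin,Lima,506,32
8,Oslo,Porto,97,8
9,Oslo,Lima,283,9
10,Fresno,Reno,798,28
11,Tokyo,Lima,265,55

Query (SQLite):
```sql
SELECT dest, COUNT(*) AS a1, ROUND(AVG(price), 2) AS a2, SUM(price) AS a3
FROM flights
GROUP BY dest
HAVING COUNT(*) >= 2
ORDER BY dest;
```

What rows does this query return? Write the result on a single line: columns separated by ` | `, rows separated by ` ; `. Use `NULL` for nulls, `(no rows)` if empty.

Lima | 4 | 378.5 | 1514 ; Porto | 4 | 484.25 | 1937 ; Reno | 2 | 674 | 1348

Group flights by dest.
Per group compute: COUNT(*), ROUND(AVG(price), 2), SUM(price).
HAVING: drop groups with fewer than 2 rows.
  Lima: ids {3, 7, 9, 11} → COUNT(*)=4, ROUND(AVG(price), 2)=378.5, SUM(price)=1514
  Nairobi: ids {2} → COUNT(*)=1, ROUND(AVG(price), 2)=883, SUM(price)=883
  Porto: ids {1, 5, 6, 8} → COUNT(*)=4, ROUND(AVG(price), 2)=484.25, SUM(price)=1937
  Reno: ids {4, 10} → COUNT(*)=2, ROUND(AVG(price), 2)=674, SUM(price)=1348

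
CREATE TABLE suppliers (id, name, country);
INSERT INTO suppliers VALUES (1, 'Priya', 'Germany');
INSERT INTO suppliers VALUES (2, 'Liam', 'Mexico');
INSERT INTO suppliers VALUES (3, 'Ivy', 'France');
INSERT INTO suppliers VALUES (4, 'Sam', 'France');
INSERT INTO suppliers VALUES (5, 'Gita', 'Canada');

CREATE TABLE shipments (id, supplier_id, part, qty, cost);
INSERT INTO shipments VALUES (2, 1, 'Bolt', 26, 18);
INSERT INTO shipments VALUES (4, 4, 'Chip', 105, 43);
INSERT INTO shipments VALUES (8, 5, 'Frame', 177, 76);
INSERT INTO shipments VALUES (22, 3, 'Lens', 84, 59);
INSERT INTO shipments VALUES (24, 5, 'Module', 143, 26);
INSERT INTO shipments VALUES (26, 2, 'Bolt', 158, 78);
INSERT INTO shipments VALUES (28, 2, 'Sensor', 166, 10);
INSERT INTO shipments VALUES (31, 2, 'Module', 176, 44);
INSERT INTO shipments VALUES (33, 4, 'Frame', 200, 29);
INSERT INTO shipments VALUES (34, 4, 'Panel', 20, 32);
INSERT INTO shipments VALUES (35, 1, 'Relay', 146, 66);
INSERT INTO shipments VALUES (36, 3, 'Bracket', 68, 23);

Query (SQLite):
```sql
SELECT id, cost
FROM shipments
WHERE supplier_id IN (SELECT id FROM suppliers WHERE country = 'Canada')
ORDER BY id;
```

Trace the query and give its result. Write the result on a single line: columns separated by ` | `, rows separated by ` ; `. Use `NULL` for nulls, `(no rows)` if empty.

Inner query: suppliers.id where country = 'Canada'.
Outer: keep shipments rows whose supplier_id is in that set.
Inner query → {5}

8 | 76 ; 24 | 26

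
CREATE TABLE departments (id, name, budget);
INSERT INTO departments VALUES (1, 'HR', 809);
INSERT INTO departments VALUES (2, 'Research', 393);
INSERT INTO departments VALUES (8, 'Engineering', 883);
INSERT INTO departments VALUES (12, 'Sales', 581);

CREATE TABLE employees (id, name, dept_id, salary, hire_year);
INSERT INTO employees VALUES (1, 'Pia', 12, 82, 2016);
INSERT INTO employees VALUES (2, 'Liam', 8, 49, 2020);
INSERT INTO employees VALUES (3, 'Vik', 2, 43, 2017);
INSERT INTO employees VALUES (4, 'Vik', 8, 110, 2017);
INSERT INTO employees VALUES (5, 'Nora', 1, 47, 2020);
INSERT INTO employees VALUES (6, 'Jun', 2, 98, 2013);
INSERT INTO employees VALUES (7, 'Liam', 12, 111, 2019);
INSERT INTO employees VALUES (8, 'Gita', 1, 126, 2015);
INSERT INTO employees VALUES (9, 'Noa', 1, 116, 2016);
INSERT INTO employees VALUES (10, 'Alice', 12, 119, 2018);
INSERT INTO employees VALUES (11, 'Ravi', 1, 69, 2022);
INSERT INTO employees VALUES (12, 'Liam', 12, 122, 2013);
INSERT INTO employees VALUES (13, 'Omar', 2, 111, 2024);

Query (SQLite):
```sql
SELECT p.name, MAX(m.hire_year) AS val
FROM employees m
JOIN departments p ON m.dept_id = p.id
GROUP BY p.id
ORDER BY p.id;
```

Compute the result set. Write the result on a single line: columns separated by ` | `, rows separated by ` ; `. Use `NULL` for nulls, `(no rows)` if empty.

Join each employees row to its departments via dept_id.
Group joined rows by departments.id; compute MAX(m.hire_year) per group.
  1: ids {5, 8, 9, 11} → MAX(m.hire_year)=2022
  2: ids {3, 6, 13} → MAX(m.hire_year)=2024
  8: ids {2, 4} → MAX(m.hire_year)=2020
  12: ids {1, 7, 10, 12} → MAX(m.hire_year)=2019

HR | 2022 ; Research | 2024 ; Engineering | 2020 ; Sales | 2019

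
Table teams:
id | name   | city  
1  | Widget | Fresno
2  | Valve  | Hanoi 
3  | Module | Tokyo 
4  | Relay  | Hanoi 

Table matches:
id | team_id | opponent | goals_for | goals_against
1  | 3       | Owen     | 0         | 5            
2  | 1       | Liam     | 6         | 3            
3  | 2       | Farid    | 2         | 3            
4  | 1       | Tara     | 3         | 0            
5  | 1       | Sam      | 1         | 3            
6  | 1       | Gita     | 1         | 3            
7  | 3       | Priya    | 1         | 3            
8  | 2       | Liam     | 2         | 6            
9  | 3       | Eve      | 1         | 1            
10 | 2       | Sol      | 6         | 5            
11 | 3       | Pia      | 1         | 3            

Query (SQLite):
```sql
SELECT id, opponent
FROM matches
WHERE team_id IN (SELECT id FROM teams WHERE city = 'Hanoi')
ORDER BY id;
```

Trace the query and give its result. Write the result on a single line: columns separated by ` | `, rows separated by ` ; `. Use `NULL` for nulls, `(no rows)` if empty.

Inner query: teams.id where city = 'Hanoi'.
Outer: keep matches rows whose team_id is in that set.
Inner query → {2, 4}

3 | Farid ; 8 | Liam ; 10 | Sol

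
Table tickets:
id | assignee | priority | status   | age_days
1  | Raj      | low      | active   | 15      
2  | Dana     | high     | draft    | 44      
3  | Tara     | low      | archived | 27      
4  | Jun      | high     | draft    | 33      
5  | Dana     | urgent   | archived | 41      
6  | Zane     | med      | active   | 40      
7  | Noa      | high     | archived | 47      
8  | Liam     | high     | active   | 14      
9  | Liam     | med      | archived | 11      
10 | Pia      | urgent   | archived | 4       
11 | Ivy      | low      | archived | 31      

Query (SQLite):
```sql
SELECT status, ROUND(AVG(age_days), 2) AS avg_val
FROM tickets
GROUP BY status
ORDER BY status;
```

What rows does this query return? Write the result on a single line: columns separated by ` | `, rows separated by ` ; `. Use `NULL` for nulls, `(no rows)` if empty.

Partition tickets by status; compute ROUND(AVG(age_days), 2) within each group.
  active: ids {1, 6, 8} → ROUND(AVG(age_days), 2)=23
  archived: ids {3, 5, 7, 9, 10, 11} → ROUND(AVG(age_days), 2)=26.83
  draft: ids {2, 4} → ROUND(AVG(age_days), 2)=38.5

active | 23 ; archived | 26.83 ; draft | 38.5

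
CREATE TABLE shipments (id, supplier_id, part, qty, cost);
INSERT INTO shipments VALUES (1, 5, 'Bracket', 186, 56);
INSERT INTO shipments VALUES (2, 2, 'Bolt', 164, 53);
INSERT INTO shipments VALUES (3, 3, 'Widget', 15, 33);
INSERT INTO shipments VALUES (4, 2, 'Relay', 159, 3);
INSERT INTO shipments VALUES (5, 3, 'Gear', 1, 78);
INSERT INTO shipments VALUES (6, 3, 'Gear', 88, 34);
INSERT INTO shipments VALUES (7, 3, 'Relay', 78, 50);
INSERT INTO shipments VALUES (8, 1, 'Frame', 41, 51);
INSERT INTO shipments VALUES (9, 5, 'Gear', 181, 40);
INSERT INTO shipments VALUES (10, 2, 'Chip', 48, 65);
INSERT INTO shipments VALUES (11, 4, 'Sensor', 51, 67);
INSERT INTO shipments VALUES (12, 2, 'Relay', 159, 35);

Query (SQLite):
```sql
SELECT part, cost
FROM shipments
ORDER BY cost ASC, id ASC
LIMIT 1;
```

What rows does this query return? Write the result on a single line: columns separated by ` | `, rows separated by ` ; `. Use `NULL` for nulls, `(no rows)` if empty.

Sort by cost asc, tiebreak id asc: (3, id=4), (33, id=3), (34, id=6), (35, id=12) …. Take first 1.

Relay | 3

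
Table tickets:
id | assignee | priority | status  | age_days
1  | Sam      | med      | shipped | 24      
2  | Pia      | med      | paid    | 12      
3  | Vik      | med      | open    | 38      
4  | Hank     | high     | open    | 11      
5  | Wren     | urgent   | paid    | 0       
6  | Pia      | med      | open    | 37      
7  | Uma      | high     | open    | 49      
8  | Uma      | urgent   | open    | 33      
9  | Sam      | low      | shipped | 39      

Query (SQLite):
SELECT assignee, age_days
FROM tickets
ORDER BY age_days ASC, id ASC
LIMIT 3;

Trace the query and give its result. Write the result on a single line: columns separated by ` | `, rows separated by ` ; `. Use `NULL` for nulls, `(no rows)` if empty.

Sort by age_days asc, tiebreak id asc: (0, id=5), (11, id=4), (12, id=2), (24, id=1), (33, id=8), (37, id=6) …. Take first 3.

Wren | 0 ; Hank | 11 ; Pia | 12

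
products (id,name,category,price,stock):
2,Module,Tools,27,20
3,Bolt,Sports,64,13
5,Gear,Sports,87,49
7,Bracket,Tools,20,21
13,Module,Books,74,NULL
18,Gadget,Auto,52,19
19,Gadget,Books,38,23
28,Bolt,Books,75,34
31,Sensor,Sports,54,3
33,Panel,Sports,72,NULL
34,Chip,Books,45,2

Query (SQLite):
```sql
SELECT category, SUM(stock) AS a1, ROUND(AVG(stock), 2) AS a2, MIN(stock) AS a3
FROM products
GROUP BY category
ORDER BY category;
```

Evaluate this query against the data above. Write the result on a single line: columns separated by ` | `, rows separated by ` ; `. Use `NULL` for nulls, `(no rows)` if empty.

Group products by category.
Per group compute: SUM(stock), ROUND(AVG(stock), 2), MIN(stock).
  Auto: ids {18} → SUM(stock)=19, ROUND(AVG(stock), 2)=19, MIN(stock)=19
  Books: ids {13, 19, 28, 34} → SUM(stock)=59, ROUND(AVG(stock), 2)=19.67, MIN(stock)=2
  Sports: ids {3, 5, 31, 33} → SUM(stock)=65, ROUND(AVG(stock), 2)=21.67, MIN(stock)=3
  Tools: ids {2, 7} → SUM(stock)=41, ROUND(AVG(stock), 2)=20.5, MIN(stock)=20

Auto | 19 | 19 | 19 ; Books | 59 | 19.67 | 2 ; Sports | 65 | 21.67 | 3 ; Tools | 41 | 20.5 | 20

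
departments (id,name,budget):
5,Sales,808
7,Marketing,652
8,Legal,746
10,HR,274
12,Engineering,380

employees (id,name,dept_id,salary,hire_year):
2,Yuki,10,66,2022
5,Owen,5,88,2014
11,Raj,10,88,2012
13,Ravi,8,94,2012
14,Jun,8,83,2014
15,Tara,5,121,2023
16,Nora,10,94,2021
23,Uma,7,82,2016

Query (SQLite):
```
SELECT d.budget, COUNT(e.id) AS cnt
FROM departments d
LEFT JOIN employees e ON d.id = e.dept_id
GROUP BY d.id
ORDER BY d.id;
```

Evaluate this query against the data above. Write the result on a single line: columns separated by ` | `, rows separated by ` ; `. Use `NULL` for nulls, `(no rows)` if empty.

808 | 2 ; 652 | 1 ; 746 | 2 ; 274 | 3 ; 380 | 0

LEFT JOIN keeps every departments row; unmatched ones get NULL for employees columns.
Group by departments.id and compute COUNT(e.id). COUNT(col) of an all-NULL group is 0.
  5: ids {5, 15} → COUNT(e.id)=2
  7: ids {23} → COUNT(e.id)=1
  8: ids {13, 14} → COUNT(e.id)=2
  10: ids {2, 11, 16} → COUNT(e.id)=3
  12: ids {—} → COUNT(e.id)=0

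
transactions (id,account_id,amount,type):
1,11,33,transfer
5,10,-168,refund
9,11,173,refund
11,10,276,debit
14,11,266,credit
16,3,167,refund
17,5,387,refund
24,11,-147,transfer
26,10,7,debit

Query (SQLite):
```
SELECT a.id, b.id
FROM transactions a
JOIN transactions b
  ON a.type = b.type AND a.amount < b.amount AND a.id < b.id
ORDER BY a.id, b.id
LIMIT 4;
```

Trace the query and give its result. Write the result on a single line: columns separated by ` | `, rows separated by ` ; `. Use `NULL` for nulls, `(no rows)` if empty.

5 | 9 ; 5 | 16 ; 5 | 17 ; 9 | 17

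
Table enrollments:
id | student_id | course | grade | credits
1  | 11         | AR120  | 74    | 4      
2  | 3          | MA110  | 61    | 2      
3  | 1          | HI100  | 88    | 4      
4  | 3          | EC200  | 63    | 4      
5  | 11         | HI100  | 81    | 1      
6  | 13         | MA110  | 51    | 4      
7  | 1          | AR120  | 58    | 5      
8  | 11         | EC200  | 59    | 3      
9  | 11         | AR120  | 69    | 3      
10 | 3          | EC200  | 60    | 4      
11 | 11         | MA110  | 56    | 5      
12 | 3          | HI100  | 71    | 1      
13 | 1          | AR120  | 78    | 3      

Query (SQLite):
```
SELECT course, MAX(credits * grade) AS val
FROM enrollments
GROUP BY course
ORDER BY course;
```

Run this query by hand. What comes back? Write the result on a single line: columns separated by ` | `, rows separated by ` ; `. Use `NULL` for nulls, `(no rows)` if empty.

AR120 | 296 ; EC200 | 252 ; HI100 | 352 ; MA110 | 280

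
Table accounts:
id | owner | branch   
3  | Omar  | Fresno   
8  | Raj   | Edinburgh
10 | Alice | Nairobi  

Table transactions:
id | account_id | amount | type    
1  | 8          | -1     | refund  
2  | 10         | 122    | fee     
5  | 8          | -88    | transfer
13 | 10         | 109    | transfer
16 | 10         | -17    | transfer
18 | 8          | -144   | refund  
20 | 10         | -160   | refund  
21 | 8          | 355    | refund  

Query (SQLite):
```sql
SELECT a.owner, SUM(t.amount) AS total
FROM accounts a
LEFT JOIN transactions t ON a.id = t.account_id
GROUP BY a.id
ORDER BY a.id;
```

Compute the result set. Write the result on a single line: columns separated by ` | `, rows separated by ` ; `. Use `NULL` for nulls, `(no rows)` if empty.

LEFT JOIN keeps every accounts row; unmatched ones get NULL for transactions columns.
Group by accounts.id and compute SUM(t.amount). SUM over an all-NULL group is NULL.
  3: ids {—} → SUM(t.amount)=NULL
  8: ids {1, 5, 18, 21} → SUM(t.amount)=122
  10: ids {2, 13, 16, 20} → SUM(t.amount)=54

Omar | NULL ; Raj | 122 ; Alice | 54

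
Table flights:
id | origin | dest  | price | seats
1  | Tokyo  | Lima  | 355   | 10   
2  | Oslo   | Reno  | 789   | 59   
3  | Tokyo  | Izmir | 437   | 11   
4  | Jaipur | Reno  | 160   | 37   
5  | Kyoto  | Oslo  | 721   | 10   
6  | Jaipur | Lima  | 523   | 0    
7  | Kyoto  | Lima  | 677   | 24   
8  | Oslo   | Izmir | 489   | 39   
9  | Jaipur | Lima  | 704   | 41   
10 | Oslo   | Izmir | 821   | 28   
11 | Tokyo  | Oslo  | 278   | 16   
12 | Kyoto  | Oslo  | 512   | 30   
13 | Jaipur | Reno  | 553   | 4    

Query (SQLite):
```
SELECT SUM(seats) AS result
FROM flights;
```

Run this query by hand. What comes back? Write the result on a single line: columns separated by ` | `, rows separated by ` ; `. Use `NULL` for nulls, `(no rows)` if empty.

All seats values: [10, 59, 11, 37, 10, 0, 24, 39, 41, 28, 16, 30, 4].
SUM of non-NULL values = 309.

309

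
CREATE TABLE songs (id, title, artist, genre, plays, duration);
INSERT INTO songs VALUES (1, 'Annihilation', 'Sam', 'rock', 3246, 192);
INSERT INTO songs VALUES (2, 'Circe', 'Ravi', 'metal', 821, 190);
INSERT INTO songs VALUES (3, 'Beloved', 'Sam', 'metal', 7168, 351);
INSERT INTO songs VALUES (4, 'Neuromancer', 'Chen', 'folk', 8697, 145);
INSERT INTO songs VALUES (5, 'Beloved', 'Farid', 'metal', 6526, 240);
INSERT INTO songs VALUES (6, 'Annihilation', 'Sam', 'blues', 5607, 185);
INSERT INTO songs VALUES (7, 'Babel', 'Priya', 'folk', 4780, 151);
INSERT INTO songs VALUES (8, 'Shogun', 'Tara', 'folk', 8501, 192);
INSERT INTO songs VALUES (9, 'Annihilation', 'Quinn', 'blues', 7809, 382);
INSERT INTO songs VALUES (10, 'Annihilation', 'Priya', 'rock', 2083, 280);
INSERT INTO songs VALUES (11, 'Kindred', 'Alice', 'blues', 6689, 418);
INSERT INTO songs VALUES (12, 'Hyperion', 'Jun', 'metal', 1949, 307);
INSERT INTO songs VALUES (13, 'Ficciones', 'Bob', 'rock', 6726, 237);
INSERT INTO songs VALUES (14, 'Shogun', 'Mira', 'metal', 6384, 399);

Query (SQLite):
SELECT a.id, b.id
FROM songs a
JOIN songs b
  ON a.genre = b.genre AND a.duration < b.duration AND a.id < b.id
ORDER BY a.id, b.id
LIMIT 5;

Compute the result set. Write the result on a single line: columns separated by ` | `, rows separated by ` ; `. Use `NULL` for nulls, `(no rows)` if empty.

1 | 10 ; 1 | 13 ; 2 | 3 ; 2 | 5 ; 2 | 12

Pairs (a,b) with same genre, a.duration < b.duration, a.id < b.id.
genre groups: blues:{6,9,11} folk:{4,7,8} metal:{2,3,5,12,14} rock:{1,10,13}
Ordered by (a.id, b.id); first 5.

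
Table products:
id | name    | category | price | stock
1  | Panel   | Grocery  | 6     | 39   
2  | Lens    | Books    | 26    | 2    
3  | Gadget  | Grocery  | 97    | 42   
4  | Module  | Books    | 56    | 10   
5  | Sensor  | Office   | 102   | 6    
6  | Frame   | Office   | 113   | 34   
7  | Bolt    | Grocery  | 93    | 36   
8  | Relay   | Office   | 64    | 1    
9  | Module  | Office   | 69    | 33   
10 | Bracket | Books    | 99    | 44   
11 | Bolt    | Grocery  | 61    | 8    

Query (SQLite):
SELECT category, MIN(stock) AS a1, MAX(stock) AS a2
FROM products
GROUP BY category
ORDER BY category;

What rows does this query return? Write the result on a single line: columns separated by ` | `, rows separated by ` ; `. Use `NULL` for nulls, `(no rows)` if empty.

Books | 2 | 44 ; Grocery | 8 | 42 ; Office | 1 | 34

Group products by category.
Per group compute: MIN(stock), MAX(stock).
  Books: ids {2, 4, 10} → MIN(stock)=2, MAX(stock)=44
  Grocery: ids {1, 3, 7, 11} → MIN(stock)=8, MAX(stock)=42
  Office: ids {5, 6, 8, 9} → MIN(stock)=1, MAX(stock)=34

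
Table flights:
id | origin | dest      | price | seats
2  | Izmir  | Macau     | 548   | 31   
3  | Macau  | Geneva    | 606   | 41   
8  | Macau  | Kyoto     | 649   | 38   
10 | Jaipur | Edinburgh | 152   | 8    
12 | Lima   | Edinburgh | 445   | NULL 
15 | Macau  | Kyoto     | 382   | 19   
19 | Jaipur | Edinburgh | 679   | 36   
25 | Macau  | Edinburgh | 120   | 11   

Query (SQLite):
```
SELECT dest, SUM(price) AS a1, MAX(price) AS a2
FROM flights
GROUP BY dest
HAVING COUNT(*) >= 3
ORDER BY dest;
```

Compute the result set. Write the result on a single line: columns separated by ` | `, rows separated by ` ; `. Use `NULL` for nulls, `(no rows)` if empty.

Group flights by dest.
Per group compute: SUM(price), MAX(price).
HAVING: drop groups with fewer than 3 rows.
  Edinburgh: ids {10, 12, 19, 25} → SUM(price)=1396, MAX(price)=679
  Geneva: ids {3} → SUM(price)=606, MAX(price)=606
  Kyoto: ids {8, 15} → SUM(price)=1031, MAX(price)=649
  Macau: ids {2} → SUM(price)=548, MAX(price)=548

Edinburgh | 1396 | 679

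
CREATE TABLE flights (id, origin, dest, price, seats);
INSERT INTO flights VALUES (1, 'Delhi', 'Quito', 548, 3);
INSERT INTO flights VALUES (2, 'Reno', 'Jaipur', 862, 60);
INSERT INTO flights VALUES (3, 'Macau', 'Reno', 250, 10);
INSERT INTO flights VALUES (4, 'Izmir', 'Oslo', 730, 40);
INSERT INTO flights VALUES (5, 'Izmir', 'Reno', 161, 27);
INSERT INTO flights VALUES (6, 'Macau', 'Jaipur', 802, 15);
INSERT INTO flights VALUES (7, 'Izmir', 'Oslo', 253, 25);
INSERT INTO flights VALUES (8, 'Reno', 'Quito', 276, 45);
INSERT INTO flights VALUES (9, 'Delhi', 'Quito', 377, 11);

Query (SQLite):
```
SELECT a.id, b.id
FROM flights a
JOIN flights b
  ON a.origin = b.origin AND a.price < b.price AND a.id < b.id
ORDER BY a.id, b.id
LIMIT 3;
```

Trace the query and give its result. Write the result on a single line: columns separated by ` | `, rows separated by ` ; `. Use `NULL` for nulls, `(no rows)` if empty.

Pairs (a,b) with same origin, a.price < b.price, a.id < b.id.
origin groups: Delhi:{1,9} Izmir:{4,5,7} Macau:{3,6} Reno:{2,8}
Ordered by (a.id, b.id); first 3.

3 | 6 ; 5 | 7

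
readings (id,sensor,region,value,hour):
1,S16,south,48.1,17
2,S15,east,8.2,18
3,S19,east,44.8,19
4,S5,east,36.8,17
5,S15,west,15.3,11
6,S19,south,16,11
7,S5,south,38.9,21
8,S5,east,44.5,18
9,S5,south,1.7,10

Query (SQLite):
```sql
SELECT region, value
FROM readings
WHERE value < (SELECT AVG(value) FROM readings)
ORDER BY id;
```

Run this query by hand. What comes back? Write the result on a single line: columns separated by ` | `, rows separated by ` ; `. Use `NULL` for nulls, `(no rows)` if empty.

east | 8.2 ; west | 15.3 ; south | 16 ; south | 1.7

Scalar subquery: AVG(value) over all readings rows = 28.255556 (≈; comparison uses full precision).
Keep rows where value < that value.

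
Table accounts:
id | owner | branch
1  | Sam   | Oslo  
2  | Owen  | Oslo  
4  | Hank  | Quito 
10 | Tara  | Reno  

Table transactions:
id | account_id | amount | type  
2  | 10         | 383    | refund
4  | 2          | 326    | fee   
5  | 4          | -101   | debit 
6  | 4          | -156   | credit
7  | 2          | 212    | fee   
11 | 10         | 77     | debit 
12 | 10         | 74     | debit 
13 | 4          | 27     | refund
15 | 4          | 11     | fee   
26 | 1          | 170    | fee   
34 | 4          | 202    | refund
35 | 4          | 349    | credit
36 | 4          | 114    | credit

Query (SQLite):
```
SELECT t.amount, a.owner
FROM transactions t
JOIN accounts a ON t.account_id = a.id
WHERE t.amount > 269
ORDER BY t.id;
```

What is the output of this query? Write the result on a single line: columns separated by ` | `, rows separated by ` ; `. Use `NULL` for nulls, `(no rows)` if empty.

Each transactions row matches the accounts row where account_id = accounts.id.
Then keep rows with t.amount > 269.

383 | Tara ; 326 | Owen ; 349 | Hank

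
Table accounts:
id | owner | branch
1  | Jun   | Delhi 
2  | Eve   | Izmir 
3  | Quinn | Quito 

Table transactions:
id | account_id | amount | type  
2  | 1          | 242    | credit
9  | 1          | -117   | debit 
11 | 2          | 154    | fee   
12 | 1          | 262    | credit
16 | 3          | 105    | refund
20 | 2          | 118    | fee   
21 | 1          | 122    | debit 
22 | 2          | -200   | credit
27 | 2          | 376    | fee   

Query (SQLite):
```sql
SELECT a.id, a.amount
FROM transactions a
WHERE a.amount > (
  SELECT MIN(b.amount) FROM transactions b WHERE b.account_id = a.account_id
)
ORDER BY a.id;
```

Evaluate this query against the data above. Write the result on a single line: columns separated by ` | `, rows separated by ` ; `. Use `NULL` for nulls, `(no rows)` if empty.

For each transactions row a, compute MIN(amount) over rows sharing a.account_id.
Keep row a if a.amount > that per-group MIN.
  account_id=1: MIN(amount) = -117
  account_id=2: MIN(amount) = -200
  account_id=3: MIN(amount) = 105

2 | 242 ; 11 | 154 ; 12 | 262 ; 20 | 118 ; 21 | 122 ; 27 | 376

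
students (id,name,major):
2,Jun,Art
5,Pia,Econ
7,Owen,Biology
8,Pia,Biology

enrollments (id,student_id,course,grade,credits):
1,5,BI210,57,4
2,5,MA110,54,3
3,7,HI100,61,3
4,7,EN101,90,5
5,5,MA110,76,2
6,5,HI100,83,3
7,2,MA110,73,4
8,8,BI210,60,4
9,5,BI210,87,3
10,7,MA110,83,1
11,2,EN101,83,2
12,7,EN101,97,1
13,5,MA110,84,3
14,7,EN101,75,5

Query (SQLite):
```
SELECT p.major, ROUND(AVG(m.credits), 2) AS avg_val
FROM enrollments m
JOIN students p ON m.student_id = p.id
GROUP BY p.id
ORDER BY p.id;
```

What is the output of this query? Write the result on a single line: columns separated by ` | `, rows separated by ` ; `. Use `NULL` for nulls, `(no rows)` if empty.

Art | 3 ; Econ | 3 ; Biology | 3 ; Biology | 4

Join each enrollments row to its students via student_id.
Group joined rows by students.id; compute ROUND(AVG(m.credits), 2) per group.
  2: ids {7, 11} → ROUND(AVG(m.credits), 2)=3
  5: ids {1, 2, 5, 6, 9, 13} → ROUND(AVG(m.credits), 2)=3
  7: ids {3, 4, 10, 12, 14} → ROUND(AVG(m.credits), 2)=3
  8: ids {8} → ROUND(AVG(m.credits), 2)=4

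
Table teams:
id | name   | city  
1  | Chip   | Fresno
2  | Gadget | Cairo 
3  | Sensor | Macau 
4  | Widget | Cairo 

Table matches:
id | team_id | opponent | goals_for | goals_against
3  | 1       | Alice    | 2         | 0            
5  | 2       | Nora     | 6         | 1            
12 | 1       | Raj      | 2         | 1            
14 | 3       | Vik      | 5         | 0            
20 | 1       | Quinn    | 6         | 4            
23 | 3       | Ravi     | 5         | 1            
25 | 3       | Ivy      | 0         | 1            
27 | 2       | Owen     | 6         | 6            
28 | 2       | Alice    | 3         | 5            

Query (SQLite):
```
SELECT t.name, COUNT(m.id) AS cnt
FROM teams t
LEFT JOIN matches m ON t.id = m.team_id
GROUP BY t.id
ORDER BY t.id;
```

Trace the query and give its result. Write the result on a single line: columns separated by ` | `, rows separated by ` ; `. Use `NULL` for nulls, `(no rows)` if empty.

Chip | 3 ; Gadget | 3 ; Sensor | 3 ; Widget | 0

LEFT JOIN keeps every teams row; unmatched ones get NULL for matches columns.
Group by teams.id and compute COUNT(m.id). COUNT(col) of an all-NULL group is 0.
  1: ids {3, 12, 20} → COUNT(m.id)=3
  2: ids {5, 27, 28} → COUNT(m.id)=3
  3: ids {14, 23, 25} → COUNT(m.id)=3
  4: ids {—} → COUNT(m.id)=0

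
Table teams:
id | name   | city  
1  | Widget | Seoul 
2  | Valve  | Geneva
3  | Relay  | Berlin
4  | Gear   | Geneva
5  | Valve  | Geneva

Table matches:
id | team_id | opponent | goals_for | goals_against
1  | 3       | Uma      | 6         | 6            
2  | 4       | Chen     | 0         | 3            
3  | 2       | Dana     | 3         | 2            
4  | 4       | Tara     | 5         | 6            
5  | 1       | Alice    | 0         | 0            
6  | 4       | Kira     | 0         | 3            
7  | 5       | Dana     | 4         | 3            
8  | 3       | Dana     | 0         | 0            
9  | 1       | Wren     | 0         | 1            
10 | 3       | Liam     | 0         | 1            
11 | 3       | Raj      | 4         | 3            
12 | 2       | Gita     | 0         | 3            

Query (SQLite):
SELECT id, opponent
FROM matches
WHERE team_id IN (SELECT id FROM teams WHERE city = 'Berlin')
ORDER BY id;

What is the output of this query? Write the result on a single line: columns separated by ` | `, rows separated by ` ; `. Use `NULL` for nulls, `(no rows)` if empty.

1 | Uma ; 8 | Dana ; 10 | Liam ; 11 | Raj

Inner query: teams.id where city = 'Berlin'.
Outer: keep matches rows whose team_id is in that set.
Inner query → {3}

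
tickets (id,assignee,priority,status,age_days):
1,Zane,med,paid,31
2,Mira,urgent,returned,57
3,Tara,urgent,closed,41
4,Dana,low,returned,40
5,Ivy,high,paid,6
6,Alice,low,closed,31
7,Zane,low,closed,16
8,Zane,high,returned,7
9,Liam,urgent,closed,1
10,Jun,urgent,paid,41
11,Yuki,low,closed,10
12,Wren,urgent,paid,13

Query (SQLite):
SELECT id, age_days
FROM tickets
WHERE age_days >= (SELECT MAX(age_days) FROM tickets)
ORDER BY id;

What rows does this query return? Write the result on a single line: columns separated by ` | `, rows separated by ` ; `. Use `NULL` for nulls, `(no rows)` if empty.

Scalar subquery: MAX(age_days) over all tickets rows = 57.
Keep rows where age_days >= that value.

2 | 57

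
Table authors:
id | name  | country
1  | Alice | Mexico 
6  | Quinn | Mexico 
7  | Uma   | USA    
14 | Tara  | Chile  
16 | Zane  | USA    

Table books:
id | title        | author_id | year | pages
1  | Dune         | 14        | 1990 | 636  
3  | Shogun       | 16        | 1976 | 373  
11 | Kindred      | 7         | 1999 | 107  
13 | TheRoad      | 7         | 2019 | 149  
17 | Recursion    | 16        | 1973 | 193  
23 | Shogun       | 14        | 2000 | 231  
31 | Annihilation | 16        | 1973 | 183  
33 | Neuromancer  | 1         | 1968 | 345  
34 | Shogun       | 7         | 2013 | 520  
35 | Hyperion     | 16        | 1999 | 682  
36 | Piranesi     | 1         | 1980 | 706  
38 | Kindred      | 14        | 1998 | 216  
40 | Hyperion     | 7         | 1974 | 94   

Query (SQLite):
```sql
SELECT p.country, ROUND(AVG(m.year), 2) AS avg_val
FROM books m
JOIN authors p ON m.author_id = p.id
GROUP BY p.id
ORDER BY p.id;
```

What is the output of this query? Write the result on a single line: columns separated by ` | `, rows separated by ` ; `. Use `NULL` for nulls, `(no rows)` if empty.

Join each books row to its authors via author_id.
Group joined rows by authors.id; compute ROUND(AVG(m.year), 2) per group.
  1: ids {33, 36} → ROUND(AVG(m.year), 2)=1974
  7: ids {11, 13, 34, 40} → ROUND(AVG(m.year), 2)=2001.25
  14: ids {1, 23, 38} → ROUND(AVG(m.year), 2)=1996
  16: ids {3, 17, 31, 35} → ROUND(AVG(m.year), 2)=1980.25

Mexico | 1974 ; USA | 2001.25 ; Chile | 1996 ; USA | 1980.25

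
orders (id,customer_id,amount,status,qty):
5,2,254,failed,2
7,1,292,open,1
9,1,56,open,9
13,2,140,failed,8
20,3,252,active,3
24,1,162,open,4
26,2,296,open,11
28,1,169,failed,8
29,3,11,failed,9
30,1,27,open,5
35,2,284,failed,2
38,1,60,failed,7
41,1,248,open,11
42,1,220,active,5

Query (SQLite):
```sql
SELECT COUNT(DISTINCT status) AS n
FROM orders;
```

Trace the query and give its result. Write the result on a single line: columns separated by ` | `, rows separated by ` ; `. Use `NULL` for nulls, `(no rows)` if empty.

Count distinct non-NULL status values.

3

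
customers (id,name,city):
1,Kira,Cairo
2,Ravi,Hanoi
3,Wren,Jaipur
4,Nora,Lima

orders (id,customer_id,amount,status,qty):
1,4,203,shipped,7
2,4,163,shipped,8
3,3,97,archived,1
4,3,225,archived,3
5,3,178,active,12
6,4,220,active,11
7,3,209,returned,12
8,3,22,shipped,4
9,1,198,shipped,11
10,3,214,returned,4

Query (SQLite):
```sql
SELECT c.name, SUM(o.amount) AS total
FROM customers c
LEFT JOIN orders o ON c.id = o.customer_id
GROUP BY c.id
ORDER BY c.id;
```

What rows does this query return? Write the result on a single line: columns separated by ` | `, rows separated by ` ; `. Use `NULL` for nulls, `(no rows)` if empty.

Kira | 198 ; Ravi | NULL ; Wren | 945 ; Nora | 586

LEFT JOIN keeps every customers row; unmatched ones get NULL for orders columns.
Group by customers.id and compute SUM(o.amount). SUM over an all-NULL group is NULL.
  1: ids {9} → SUM(o.amount)=198
  2: ids {—} → SUM(o.amount)=NULL
  3: ids {3, 4, 5, 7, 8, 10} → SUM(o.amount)=945
  4: ids {1, 2, 6} → SUM(o.amount)=586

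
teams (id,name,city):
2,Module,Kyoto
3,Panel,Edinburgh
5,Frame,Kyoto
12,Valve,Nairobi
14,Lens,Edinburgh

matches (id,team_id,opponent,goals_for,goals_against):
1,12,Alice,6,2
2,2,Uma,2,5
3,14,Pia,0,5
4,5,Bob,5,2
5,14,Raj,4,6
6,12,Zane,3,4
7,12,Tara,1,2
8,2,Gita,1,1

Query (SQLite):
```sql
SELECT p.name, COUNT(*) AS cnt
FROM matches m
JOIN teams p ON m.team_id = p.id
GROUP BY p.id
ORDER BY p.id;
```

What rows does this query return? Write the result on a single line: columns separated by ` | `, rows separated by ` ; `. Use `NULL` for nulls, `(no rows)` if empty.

Module | 2 ; Frame | 1 ; Valve | 3 ; Lens | 2

Join each matches row to its teams via team_id.
Group joined rows by teams.id; compute COUNT(*) per group.
  2: ids {2, 8} → COUNT(*)=2
  5: ids {4} → COUNT(*)=1
  12: ids {1, 6, 7} → COUNT(*)=3
  14: ids {3, 5} → COUNT(*)=2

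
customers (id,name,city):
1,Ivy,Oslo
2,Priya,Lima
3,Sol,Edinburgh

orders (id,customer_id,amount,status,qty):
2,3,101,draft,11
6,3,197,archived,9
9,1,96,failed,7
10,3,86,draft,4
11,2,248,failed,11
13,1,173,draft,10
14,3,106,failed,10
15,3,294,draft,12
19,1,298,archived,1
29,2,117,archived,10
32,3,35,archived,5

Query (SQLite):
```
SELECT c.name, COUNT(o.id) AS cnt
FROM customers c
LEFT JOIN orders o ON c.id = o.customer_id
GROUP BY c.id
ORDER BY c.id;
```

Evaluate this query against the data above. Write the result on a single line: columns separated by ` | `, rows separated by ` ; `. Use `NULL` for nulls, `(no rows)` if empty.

LEFT JOIN keeps every customers row; unmatched ones get NULL for orders columns.
Group by customers.id and compute COUNT(o.id). COUNT(col) of an all-NULL group is 0.
  1: ids {9, 13, 19} → COUNT(o.id)=3
  2: ids {11, 29} → COUNT(o.id)=2
  3: ids {2, 6, 10, 14, 15, 32} → COUNT(o.id)=6

Ivy | 3 ; Priya | 2 ; Sol | 6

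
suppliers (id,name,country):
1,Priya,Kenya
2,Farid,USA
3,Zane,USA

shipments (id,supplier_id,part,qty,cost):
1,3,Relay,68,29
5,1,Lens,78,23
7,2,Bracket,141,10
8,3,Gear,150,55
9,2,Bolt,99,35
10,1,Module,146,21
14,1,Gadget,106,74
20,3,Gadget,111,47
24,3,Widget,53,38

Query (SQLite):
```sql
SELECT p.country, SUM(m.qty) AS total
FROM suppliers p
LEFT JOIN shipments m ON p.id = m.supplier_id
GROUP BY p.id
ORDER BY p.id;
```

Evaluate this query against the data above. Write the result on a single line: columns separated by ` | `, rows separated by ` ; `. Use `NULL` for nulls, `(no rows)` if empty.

LEFT JOIN keeps every suppliers row; unmatched ones get NULL for shipments columns.
Group by suppliers.id and compute SUM(m.qty). SUM over an all-NULL group is NULL.
  1: ids {5, 10, 14} → SUM(m.qty)=330
  2: ids {7, 9} → SUM(m.qty)=240
  3: ids {1, 8, 20, 24} → SUM(m.qty)=382

Kenya | 330 ; USA | 240 ; USA | 382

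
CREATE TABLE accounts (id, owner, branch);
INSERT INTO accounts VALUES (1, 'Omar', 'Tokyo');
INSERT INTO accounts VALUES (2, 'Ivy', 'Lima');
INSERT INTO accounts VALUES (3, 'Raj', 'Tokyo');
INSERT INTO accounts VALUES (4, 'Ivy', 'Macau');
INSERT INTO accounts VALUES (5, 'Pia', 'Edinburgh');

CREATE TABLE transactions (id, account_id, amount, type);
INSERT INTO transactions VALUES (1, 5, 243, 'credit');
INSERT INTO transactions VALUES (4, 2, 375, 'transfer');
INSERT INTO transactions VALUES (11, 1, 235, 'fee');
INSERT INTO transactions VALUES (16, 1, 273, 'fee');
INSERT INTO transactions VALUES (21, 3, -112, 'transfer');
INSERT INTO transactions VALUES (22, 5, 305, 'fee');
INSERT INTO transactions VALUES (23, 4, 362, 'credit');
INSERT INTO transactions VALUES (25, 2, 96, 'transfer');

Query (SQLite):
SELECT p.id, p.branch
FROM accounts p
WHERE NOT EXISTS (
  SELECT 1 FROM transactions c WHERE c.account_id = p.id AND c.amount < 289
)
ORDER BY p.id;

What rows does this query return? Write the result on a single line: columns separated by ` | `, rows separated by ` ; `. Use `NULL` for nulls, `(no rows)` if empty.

4 | Macau

For each accounts row, check whether any transactions with matching account_id has amount < 289.
Keep rows where that is false.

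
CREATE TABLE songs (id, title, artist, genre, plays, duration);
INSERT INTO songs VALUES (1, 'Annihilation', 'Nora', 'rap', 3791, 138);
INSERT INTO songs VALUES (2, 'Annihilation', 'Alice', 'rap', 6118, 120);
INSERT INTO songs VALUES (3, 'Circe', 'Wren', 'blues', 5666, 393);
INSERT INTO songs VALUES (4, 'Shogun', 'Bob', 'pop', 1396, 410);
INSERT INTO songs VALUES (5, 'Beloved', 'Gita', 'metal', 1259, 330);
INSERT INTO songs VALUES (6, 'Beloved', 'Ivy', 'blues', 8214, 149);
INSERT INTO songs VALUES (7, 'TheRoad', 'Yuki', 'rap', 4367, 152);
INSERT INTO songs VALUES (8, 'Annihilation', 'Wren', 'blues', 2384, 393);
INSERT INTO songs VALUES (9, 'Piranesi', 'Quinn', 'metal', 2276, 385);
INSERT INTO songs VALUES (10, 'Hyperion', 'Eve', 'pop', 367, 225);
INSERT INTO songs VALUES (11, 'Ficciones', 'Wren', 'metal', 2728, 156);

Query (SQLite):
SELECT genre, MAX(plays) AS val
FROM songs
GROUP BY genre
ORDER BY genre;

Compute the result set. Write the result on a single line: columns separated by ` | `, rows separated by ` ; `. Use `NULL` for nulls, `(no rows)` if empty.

blues | 8214 ; metal | 2728 ; pop | 1396 ; rap | 6118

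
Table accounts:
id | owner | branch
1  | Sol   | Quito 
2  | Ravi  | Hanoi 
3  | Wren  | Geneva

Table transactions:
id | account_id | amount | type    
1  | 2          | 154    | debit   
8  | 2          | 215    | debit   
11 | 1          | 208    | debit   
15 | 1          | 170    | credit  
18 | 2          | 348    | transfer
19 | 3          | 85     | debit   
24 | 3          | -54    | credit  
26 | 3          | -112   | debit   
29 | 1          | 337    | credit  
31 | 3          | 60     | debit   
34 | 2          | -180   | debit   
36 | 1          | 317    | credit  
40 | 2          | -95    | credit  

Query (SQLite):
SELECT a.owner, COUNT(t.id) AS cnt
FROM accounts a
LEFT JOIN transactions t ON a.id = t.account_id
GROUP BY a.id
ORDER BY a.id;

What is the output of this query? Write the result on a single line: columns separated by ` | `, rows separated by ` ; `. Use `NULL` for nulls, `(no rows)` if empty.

Sol | 4 ; Ravi | 5 ; Wren | 4

LEFT JOIN keeps every accounts row; unmatched ones get NULL for transactions columns.
Group by accounts.id and compute COUNT(t.id). COUNT(col) of an all-NULL group is 0.
  1: ids {11, 15, 29, 36} → COUNT(t.id)=4
  2: ids {1, 8, 18, 34, 40} → COUNT(t.id)=5
  3: ids {19, 24, 26, 31} → COUNT(t.id)=4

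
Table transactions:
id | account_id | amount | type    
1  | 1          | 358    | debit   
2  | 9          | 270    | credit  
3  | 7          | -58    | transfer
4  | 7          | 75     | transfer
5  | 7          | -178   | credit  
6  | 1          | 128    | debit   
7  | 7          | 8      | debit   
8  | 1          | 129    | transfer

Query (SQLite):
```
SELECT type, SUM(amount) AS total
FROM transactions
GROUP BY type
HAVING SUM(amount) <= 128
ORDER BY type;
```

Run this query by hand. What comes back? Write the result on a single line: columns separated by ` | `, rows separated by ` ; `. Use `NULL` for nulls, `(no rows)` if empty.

Partition transactions by type; compute SUM(amount) within each group.
HAVING: keep groups where SUM(amount) <= 128.
  credit: ids {2, 5} → SUM(amount)=92
  debit: ids {1, 6, 7} → SUM(amount)=494
  transfer: ids {3, 4, 8} → SUM(amount)=146

credit | 92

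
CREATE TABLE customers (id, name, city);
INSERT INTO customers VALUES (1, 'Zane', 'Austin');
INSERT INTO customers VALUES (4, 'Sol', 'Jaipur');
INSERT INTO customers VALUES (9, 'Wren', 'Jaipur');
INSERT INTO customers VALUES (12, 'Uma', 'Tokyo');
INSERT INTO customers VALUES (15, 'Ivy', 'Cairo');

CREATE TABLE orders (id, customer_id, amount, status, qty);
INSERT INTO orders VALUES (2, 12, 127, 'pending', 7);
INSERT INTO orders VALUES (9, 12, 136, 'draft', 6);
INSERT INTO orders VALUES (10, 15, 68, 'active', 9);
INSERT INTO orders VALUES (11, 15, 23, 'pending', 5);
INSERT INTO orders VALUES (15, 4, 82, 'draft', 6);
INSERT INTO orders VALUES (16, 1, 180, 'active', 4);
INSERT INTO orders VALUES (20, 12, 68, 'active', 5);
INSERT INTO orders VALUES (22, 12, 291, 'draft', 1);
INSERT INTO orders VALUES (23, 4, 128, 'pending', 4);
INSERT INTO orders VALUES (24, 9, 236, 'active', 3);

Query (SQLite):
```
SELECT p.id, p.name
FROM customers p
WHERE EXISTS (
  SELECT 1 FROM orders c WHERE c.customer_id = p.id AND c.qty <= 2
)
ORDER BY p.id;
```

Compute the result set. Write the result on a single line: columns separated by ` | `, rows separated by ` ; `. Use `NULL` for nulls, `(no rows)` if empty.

For each customers row, check whether any orders with matching customer_id has qty <= 2.
Keep rows where that is true.

12 | Uma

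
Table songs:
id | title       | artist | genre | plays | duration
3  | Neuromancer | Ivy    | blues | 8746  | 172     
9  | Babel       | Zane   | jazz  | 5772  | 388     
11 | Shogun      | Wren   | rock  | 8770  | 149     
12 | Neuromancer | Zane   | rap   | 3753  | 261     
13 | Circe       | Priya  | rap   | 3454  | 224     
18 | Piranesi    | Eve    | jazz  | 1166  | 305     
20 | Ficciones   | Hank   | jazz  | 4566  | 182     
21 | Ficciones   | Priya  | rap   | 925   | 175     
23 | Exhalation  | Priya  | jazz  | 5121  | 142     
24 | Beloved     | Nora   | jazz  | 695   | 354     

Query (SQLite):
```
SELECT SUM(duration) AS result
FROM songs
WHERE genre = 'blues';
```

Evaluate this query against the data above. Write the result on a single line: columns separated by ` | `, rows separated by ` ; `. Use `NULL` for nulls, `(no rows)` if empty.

172

Rows where genre='blues' → duration values: [172].
SUM of non-NULL values = 172.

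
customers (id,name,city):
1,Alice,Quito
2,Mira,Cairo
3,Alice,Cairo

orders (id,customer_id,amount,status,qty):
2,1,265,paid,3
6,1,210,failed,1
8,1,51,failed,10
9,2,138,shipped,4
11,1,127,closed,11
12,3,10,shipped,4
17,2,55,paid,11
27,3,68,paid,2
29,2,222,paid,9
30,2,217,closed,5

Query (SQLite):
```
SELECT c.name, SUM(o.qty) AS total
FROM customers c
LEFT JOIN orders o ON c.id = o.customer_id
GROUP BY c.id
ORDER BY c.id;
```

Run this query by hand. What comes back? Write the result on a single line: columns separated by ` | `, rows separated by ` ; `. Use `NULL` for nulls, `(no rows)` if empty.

LEFT JOIN keeps every customers row; unmatched ones get NULL for orders columns.
Group by customers.id and compute SUM(o.qty). SUM over an all-NULL group is NULL.
  1: ids {2, 6, 8, 11} → SUM(o.qty)=25
  2: ids {9, 17, 29, 30} → SUM(o.qty)=29
  3: ids {12, 27} → SUM(o.qty)=6

Alice | 25 ; Mira | 29 ; Alice | 6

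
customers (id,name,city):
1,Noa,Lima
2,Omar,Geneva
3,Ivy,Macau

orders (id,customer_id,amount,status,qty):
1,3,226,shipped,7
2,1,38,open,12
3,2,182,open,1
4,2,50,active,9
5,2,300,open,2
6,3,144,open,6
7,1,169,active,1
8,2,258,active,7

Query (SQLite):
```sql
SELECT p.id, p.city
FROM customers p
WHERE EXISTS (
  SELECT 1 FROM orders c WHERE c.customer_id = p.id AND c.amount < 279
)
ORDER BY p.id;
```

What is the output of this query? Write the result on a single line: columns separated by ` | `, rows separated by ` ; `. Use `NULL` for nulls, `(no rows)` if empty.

1 | Lima ; 2 | Geneva ; 3 | Macau

For each customers row, check whether any orders with matching customer_id has amount < 279.
Keep rows where that is true.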